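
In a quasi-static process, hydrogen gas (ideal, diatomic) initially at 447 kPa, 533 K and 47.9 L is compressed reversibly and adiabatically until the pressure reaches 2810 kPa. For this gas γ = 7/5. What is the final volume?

Adiabatic: T₂/T₁ = (P₂/P₁)^((γ−1)/γ) ⇒ T₂ = 533×(6.29)^0.286 = 901 K; V₂ = 12.9 L.

12.9 L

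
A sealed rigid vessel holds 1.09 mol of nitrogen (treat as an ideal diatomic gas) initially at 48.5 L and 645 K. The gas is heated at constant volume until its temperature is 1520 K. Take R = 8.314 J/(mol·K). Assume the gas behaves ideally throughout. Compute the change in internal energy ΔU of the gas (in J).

19800 J

P₁ = nRT₁/V₁ = 1.09×8.314×645/48.5 = 121 kPa.
Isochoric: V stays 48.5 L; P/T = const ⇒ T₂ = 1520 K, P₂ = 284 kPa.
For an ideal gas ΔU = nCvΔT with Cv = (5/2)R = 20.8 J/(mol·K).
ΔU = 1.09×20.8×(1520−645) = 19800 J.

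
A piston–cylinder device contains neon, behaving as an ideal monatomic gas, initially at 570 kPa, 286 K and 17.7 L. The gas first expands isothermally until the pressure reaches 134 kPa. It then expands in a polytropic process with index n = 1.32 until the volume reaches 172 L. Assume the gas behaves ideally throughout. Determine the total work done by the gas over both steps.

21900 J

n = P₁V₁/(RT₁) = 570×17.7/(8.314×286) = 4.24 mol.
Step 1 — Isothermal: T stays 286 K; PV = const ⇒ V₂ = 75.3 L, P₂ = 134 kPa.
ΔU = 0 (ideal gas, T constant).
W = nRT ln(V₂/V₁) = 4.24×8.314×286×ln(4.25) = 14600 J.
Q = ΔU + W = 14600 J.
State after step 1: P = 134 kPa, V = 75.3 L, T = 286 K.
Step 2 — Polytropic n=1.32: T₂ = T₁(V₁/V₂)^(n−1) = 286×(0.438)^0.32 = 220 K; P₂ = P₁(V₁/V₂)^n = 45.0 kPa.
W = (P₁V₁−P₂V₂)/(n−1) = (134×75.3−45.0×172)/0.32 = 7320 J.
ΔU = nCvΔT = 4.24×12.5×(220−286) = -3520 J.
Q = ΔU + W = 3810 J.
Net over both steps: W = 21900 J, Q = 18400 J, ΔU = -3520 J.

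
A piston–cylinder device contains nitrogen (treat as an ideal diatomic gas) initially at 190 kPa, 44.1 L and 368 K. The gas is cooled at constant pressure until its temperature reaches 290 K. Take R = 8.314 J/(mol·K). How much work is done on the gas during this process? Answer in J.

1780 J

n = P₁V₁/(RT₁) = 190×44.1/(8.314×368) = 2.74 mol.
Isobaric: P stays 190 kPa; V/T = const ⇒ T₂ = 290 K, V₂ = 34.8 L.
W = PΔV = 190×(34.8−44.1) kPa·L = -1780 J.
Work done on the gas = −W_by = 1780 J.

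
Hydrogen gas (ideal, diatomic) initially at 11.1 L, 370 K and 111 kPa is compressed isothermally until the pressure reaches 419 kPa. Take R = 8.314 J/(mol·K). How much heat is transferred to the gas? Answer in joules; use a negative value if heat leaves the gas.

-1640 J

n = P₁V₁/(RT₁) = 111×11.1/(8.314×370) = 0.401 mol.
Isothermal: T stays 370 K; PV = const ⇒ V₂ = 2.94 L, P₂ = 419 kPa.
ΔU = 0 (ideal gas, T constant).
W = nRT ln(V₂/V₁) = 0.401×8.314×370×ln(0.265) = -1640 J.
Q = ΔU + W = -1640 J.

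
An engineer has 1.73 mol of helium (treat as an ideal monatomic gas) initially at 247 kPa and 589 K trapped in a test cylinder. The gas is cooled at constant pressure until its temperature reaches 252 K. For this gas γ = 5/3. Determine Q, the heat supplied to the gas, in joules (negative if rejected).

-12100 J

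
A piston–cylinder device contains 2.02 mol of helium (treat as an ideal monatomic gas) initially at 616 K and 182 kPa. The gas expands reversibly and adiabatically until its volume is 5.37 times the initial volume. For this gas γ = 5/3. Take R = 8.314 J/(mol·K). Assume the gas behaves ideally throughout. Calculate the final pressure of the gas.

V₁ = nRT₁/P₁ = 2.02×8.314×616/182 = 56.8 L.
Adiabatic: TV^(γ−1) = const ⇒ T₂ = 616×(0.186)^0.667 = 201 K; PV^γ = const ⇒ P₂ = 11.1 kPa.

11.1 kPa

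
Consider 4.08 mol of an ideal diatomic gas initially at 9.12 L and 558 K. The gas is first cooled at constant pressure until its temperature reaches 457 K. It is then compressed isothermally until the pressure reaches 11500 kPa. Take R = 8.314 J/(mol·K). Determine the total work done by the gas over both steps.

-30000 J

P₁ = nRT₁/V₁ = 4.08×8.314×558/9.12 = 2080 kPa.
Step 1 — Isobaric: P stays 2080 kPa; V/T = const ⇒ T₂ = 457 K, V₂ = 7.47 L.
W = PΔV = 2080×(7.47−9.12) kPa·L = -3430 J.
ΔU = nCvΔT = 4.08×20.8×(457−558) = -8570 J.
Q = ΔU + W = nCpΔT = -12000 J.
State after step 1: P = 2080 kPa, V = 7.47 L, T = 457 K.
Step 2 — Isothermal: T stays 457 K; PV = const ⇒ V₂ = 1.35 L, P₂ = 11500 kPa.
ΔU = 0 (ideal gas, T constant).
W = nRT ln(V₂/V₁) = 4.08×8.314×457×ln(0.180) = -26500 J.
Q = ΔU + W = -26500 J.
Net over both steps: W = -30000 J, Q = -38500 J, ΔU = -8570 J.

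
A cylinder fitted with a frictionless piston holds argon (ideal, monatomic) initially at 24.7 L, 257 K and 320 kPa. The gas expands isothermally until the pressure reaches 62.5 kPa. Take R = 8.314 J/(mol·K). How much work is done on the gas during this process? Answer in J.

-12900 J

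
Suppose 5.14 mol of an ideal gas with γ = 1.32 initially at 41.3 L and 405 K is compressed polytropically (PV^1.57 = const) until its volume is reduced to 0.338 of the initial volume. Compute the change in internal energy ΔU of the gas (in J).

P₁ = nRT₁/V₁ = 5.14×8.314×405/41.3 = 419 kPa.
Polytropic n=1.57: T₂ = T₁(V₁/V₂)^(n−1) = 405×(2.96)^0.57 = 752 K; P₂ = P₁(V₁/V₂)^n = 2300 kPa.
For an ideal gas ΔU = nCvΔT with Cv = R/(γ−1) = 26.0 J/(mol·K).
ΔU = 5.14×26.0×(752−405) = 46300 J.

46300 J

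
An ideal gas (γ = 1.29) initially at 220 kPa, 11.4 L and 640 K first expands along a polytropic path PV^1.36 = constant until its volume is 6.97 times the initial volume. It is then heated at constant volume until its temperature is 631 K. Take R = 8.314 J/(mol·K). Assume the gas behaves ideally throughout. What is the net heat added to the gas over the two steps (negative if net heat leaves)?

3380 J

n = P₁V₁/(RT₁) = 220×11.4/(8.314×640) = 0.471 mol.
Step 1 — Polytropic n=1.36: T₂ = T₁(V₁/V₂)^(n−1) = 640×(0.143)^0.36 = 318 K; P₂ = P₁(V₁/V₂)^n = 15.7 kPa.
W = (P₁V₁−P₂V₂)/(n−1) = (220×11.4−15.7×79.5)/0.36 = 3500 J.
ΔU = nCvΔT = 0.471×28.7×(318−640) = -4350 J.
Q = ΔU + W = -846 J.
State after step 1: P = 15.7 kPa, V = 79.5 L, T = 318 K.
Step 2 — Isochoric: V stays 79.5 L; P/T = const ⇒ T₂ = 631 K, P₂ = 31.1 kPa.
W = 0 (no volume change).
ΔU = nCvΔT = 0.471×28.7×(631−318) = 4230 J.
Q = ΔU = 4230 J.
Net over both steps: W = 3500 J, Q = 3380 J, ΔU = -122 J.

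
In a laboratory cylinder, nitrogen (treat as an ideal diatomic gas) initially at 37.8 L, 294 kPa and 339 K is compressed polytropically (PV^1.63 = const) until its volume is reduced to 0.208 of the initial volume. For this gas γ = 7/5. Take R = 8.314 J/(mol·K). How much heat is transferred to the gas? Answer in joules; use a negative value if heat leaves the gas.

17100 J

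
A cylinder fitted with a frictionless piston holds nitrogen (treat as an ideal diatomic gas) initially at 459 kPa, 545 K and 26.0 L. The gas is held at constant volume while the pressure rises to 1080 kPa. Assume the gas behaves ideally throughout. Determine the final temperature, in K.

Isochoric: V stays 26.0 L; P/T = const ⇒ T₂ = 1280 K, P₂ = 1080 kPa.

1280 K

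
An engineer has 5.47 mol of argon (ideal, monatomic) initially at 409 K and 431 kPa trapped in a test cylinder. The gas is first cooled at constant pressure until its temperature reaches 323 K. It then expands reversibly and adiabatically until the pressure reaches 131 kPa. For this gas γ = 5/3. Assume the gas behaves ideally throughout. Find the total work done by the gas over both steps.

4440 J

V₁ = nRT₁/P₁ = 5.47×8.314×409/431 = 43.2 L.
Step 1 — Isobaric: P stays 431 kPa; V/T = const ⇒ T₂ = 323 K, V₂ = 34.1 L.
W = PΔV = 431×(34.1−43.2) kPa·L = -3910 J.
ΔU = nCvΔT = 5.47×12.5×(323−409) = -5870 J.
Q = ΔU + W = nCpΔT = -9780 J.
State after step 1: P = 431 kPa, V = 34.1 L, T = 323 K.
Step 2 — Adiabatic: T₂/T₁ = (P₂/P₁)^((γ−1)/γ) ⇒ T₂ = 323×(0.304)^0.400 = 201 K; V₂ = 69.6 L.
ΔU = nCvΔT = 5.47×12.5×(201−323) = -8350 J.
Q = 0 for an adiabatic process, so W = −ΔU = 8350 J.
Net over both steps: W = 4440 J, Q = -9780 J, ΔU = -14200 J.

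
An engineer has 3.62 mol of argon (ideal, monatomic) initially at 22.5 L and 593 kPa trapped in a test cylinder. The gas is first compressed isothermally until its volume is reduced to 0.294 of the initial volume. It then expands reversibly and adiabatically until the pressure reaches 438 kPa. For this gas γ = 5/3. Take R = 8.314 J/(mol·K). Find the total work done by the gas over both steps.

-7180 J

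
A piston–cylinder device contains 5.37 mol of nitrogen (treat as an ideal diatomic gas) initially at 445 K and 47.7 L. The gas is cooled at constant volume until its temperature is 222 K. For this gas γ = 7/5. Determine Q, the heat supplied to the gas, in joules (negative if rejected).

P₁ = nRT₁/V₁ = 5.37×8.314×445/47.7 = 417 kPa.
Isochoric: V stays 47.7 L; P/T = const ⇒ T₂ = 222 K, P₂ = 208 kPa.
W = 0 (no volume change).
ΔU = nCvΔT = 5.37×20.8×(222−445) = -24900 J.
Q = ΔU = -24900 J.

-24900 J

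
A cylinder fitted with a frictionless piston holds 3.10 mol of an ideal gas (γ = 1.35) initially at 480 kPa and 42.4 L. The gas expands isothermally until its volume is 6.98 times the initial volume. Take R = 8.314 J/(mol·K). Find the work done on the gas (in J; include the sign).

-39500 J

T₁ = P₁V₁/(nR) = 480×42.4/(3.10×8.314) = 790 K.
Isothermal: T stays 790 K; PV = const ⇒ V₂ = 296 L, P₂ = 68.8 kPa.
W = nRT ln(V₂/V₁) = 3.10×8.314×790×ln(6.98) = 39500 J.
Work done on the gas = −W_by = -39500 J.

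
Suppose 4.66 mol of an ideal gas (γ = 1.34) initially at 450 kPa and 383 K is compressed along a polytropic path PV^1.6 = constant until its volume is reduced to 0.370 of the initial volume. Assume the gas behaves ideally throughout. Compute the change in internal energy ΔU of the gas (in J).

35600 J

V₁ = nRT₁/P₁ = 4.66×8.314×383/450 = 33.0 L.
Polytropic n=1.6: T₂ = T₁(V₁/V₂)^(n−1) = 383×(2.70)^0.60 = 695 K; P₂ = P₁(V₁/V₂)^n = 2210 kPa.
For an ideal gas ΔU = nCvΔT with Cv = R/(γ−1) = 24.5 J/(mol·K).
ΔU = 4.66×24.5×(695−383) = 35600 J.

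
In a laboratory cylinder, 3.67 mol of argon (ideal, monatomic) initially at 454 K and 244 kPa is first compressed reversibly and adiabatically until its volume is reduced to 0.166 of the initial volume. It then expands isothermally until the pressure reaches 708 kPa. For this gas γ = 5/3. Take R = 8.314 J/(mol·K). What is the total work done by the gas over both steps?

40400 J

V₁ = nRT₁/P₁ = 3.67×8.314×454/244 = 56.8 L.
Step 1 — Adiabatic: TV^(γ−1) = const ⇒ T₂ = 454×(6.02)^0.667 = 1500 K; PV^γ = const ⇒ P₂ = 4870 kPa.
ΔU = nCvΔT = 3.67×12.5×(1500−454) = 48000 J.
Q = 0 for an adiabatic process, so W = −ΔU = -48000 J.
State after step 1: P = 4870 kPa, V = 9.42 L, T = 1500 K.
Step 2 — Isothermal: T stays 1500 K; PV = const ⇒ V₂ = 64.8 L, P₂ = 708 kPa.
ΔU = 0 (ideal gas, T constant).
W = nRT ln(V₂/V₁) = 3.67×8.314×1500×ln(6.87) = 88400 J.
Q = ΔU + W = 88400 J.
Net over both steps: W = 40400 J, Q = 88400 J, ΔU = 48000 J.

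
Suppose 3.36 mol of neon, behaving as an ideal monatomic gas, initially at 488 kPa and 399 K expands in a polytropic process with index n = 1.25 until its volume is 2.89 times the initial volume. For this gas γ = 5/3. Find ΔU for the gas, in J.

-3900 J

V₁ = nRT₁/P₁ = 3.36×8.314×399/488 = 22.8 L.
Polytropic n=1.25: T₂ = T₁(V₁/V₂)^(n−1) = 399×(0.346)^0.25 = 306 K; P₂ = P₁(V₁/V₂)^n = 130 kPa.
For an ideal gas ΔU = nCvΔT with Cv = (3/2)R = 12.5 J/(mol·K).
ΔU = 3.36×12.5×(306−399) = -3900 J.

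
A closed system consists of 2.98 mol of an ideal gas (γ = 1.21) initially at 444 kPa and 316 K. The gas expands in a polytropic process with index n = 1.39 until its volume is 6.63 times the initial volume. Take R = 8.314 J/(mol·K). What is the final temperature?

151 K

V₁ = nRT₁/P₁ = 2.98×8.314×316/444 = 17.6 L.
Polytropic n=1.39: T₂ = T₁(V₁/V₂)^(n−1) = 316×(0.151)^0.39 = 151 K; P₂ = P₁(V₁/V₂)^n = 32.0 kPa.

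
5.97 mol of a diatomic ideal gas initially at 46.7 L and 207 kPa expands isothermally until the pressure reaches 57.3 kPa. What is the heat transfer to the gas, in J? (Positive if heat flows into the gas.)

12400 J

T₁ = P₁V₁/(nR) = 207×46.7/(5.97×8.314) = 195 K.
Isothermal: T stays 195 K; PV = const ⇒ V₂ = 169 L, P₂ = 57.3 kPa.
ΔU = 0 (ideal gas, T constant).
W = nRT ln(V₂/V₁) = 5.97×8.314×195×ln(3.61) = 12400 J.
Q = ΔU + W = 12400 J.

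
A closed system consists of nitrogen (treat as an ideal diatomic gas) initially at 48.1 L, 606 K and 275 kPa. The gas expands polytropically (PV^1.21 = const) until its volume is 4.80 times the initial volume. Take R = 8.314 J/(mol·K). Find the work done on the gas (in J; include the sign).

-17700 J

n = P₁V₁/(RT₁) = 275×48.1/(8.314×606) = 2.63 mol.
Polytropic n=1.21: T₂ = T₁(V₁/V₂)^(n−1) = 606×(0.208)^0.21 = 436 K; P₂ = P₁(V₁/V₂)^n = 41.2 kPa.
W = (P₁V₁−P₂V₂)/(n−1) = (275×48.1−41.2×231)/0.21 = 17700 J.
Work done on the gas = −W_by = -17700 J.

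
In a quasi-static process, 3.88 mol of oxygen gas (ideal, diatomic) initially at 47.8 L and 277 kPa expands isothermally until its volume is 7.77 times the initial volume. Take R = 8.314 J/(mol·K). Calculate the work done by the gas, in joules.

27100 J

T₁ = P₁V₁/(nR) = 277×47.8/(3.88×8.314) = 410 K.
Isothermal: T stays 410 K; PV = const ⇒ V₂ = 371 L, P₂ = 35.6 kPa.
W = nRT ln(V₂/V₁) = 3.88×8.314×410×ln(7.77) = 27100 J.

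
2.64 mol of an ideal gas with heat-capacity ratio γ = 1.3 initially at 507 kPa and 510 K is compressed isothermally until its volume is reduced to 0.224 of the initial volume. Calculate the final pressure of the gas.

2260 kPa

V₁ = nRT₁/P₁ = 2.64×8.314×510/507 = 22.1 L.
Isothermal: T stays 510 K; PV = const ⇒ V₂ = 4.95 L, P₂ = 2260 kPa.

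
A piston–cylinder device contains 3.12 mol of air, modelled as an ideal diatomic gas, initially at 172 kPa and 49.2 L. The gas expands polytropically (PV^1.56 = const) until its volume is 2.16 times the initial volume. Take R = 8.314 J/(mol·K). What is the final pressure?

51.7 kPa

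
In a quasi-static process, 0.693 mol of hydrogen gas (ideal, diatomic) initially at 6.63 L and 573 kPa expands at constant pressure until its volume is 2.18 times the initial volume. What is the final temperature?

T₁ = P₁V₁/(nR) = 573×6.63/(0.693×8.314) = 659 K.
Isobaric: P stays 573 kPa; V/T = const ⇒ T₂ = 1440 K, V₂ = 14.5 L.

1440 K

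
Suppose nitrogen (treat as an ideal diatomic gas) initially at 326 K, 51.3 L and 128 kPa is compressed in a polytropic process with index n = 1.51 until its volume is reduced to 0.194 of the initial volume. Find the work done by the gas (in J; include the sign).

-16800 J

n = P₁V₁/(RT₁) = 128×51.3/(8.314×326) = 2.42 mol.
Polytropic n=1.51: T₂ = T₁(V₁/V₂)^(n−1) = 326×(5.15)^0.51 = 752 K; P₂ = P₁(V₁/V₂)^n = 1520 kPa.
W = (P₁V₁−P₂V₂)/(n−1) = (128×51.3−1520×9.95)/0.51 = -16800 J.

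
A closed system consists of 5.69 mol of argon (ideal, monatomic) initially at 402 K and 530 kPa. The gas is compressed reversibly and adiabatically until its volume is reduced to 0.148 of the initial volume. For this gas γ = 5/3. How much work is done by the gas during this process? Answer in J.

V₁ = nRT₁/P₁ = 5.69×8.314×402/530 = 35.9 L.
Adiabatic: TV^(γ−1) = const ⇒ T₂ = 402×(6.76)^0.667 = 1440 K; PV^γ = const ⇒ P₂ = 12800 kPa.
ΔU = nCvΔT = 5.69×12.5×(1440−402) = 73400 J.
Q = 0 for an adiabatic process, so W = −ΔU = -73400 J.

-73400 J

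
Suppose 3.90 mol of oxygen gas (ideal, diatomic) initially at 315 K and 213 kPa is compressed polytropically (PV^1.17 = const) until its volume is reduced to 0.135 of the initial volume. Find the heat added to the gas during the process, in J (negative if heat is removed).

-14000 J

V₁ = nRT₁/P₁ = 3.90×8.314×315/213 = 48.0 L.
Polytropic n=1.17: T₂ = T₁(V₁/V₂)^(n−1) = 315×(7.41)^0.17 = 443 K; P₂ = P₁(V₁/V₂)^n = 2220 kPa.
W = (P₁V₁−P₂V₂)/(n−1) = (213×48.0−2220×6.47)/0.17 = -24400 J.
ΔU = nCvΔT = 3.90×20.8×(443−315) = 10400 J.
Q = ΔU + W = -14000 J.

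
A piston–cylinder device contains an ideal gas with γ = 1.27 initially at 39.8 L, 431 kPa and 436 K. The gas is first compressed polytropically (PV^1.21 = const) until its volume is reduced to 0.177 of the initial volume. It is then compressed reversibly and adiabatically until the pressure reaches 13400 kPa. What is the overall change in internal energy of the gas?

58000 J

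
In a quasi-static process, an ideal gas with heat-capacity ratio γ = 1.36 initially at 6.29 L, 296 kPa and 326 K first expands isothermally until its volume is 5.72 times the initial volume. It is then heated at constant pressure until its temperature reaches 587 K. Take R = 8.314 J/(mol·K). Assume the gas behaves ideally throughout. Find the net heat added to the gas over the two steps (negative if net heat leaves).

8880 J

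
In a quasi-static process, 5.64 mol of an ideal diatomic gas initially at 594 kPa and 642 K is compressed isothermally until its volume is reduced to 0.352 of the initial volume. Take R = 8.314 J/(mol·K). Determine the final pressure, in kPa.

1690 kPa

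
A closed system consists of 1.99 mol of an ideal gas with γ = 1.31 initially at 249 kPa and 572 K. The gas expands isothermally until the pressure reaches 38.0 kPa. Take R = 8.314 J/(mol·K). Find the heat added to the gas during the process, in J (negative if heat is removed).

V₁ = nRT₁/P₁ = 1.99×8.314×572/249 = 38.0 L.
Isothermal: T stays 572 K; PV = const ⇒ V₂ = 249 L, P₂ = 38.0 kPa.
ΔU = 0 (ideal gas, T constant).
W = nRT ln(V₂/V₁) = 1.99×8.314×572×ln(6.55) = 17800 J.
Q = ΔU + W = 17800 J.

17800 J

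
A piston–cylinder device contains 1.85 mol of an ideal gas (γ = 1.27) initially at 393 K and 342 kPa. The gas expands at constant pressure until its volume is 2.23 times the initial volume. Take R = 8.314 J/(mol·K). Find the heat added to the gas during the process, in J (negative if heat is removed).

35000 J

V₁ = nRT₁/P₁ = 1.85×8.314×393/342 = 17.7 L.
Isobaric: P stays 342 kPa; V/T = const ⇒ T₂ = 876 K, V₂ = 39.4 L.
W = PΔV = 342×(39.4−17.7) kPa·L = 7430 J.
ΔU = nCvΔT = 1.85×30.8×(876−393) = 27500 J.
Q = ΔU + W = nCpΔT = 35000 J.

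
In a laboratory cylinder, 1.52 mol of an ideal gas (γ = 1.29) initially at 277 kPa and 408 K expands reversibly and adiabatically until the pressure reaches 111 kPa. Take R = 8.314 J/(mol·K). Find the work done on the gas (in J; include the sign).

-3300 J

V₁ = nRT₁/P₁ = 1.52×8.314×408/277 = 18.6 L.
Adiabatic: T₂/T₁ = (P₂/P₁)^((γ−1)/γ) ⇒ T₂ = 408×(0.401)^0.225 = 332 K; V₂ = 37.8 L.
ΔU = nCvΔT = 1.52×28.7×(332−408) = -3300 J.
Q = 0 for an adiabatic process, so W = −ΔU = 3300 J.
Work done on the gas = −W_by = -3300 J.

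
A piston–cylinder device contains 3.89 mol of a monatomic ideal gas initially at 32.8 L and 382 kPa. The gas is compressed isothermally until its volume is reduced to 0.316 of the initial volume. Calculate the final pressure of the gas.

1210 kPa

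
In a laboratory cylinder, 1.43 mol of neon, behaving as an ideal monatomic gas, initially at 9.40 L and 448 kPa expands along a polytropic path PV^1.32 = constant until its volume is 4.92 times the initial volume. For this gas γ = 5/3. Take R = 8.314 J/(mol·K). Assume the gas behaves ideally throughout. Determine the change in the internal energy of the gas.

-2520 J

T₁ = P₁V₁/(nR) = 448×9.40/(1.43×8.314) = 354 K.
Polytropic n=1.32: T₂ = T₁(V₁/V₂)^(n−1) = 354×(0.203)^0.32 = 213 K; P₂ = P₁(V₁/V₂)^n = 54.7 kPa.
For an ideal gas ΔU = nCvΔT with Cv = (3/2)R = 12.5 J/(mol·K).
ΔU = 1.43×12.5×(213−354) = -2520 J.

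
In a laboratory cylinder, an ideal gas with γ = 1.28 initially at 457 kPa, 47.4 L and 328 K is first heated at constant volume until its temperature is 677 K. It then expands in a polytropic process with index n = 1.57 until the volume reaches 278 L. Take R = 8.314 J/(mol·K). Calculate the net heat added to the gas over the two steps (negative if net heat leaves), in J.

n = P₁V₁/(RT₁) = 457×47.4/(8.314×328) = 7.94 mol.
Step 1 — Isochoric: V stays 47.4 L; P/T = const ⇒ T₂ = 677 K, P₂ = 943 kPa.
W = 0 (no volume change).
ΔU = nCvΔT = 7.94×29.7×(677−328) = 82300 J.
Q = ΔU = 82300 J.
State after step 1: P = 943 kPa, V = 47.4 L, T = 677 K.
Step 2 — Polytropic n=1.57: T₂ = T₁(V₁/V₂)^(n−1) = 677×(0.171)^0.57 = 247 K; P₂ = P₁(V₁/V₂)^n = 58.7 kPa.
W = (P₁V₁−P₂V₂)/(n−1) = (943×47.4−58.7×278)/0.57 = 49800 J.
ΔU = nCvΔT = 7.94×29.7×(247−677) = -101000 J.
Q = ΔU + W = -51600 J.
Net over both steps: W = 49800 J, Q = 30700 J, ΔU = -19100 J.

30700 J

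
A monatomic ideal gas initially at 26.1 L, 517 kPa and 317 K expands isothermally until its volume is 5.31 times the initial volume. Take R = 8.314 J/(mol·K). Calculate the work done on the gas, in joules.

n = P₁V₁/(RT₁) = 517×26.1/(8.314×317) = 5.12 mol.
Isothermal: T stays 317 K; PV = const ⇒ V₂ = 139 L, P₂ = 97.4 kPa.
W = nRT ln(V₂/V₁) = 5.12×8.314×317×ln(5.31) = 22500 J.
Work done on the gas = −W_by = -22500 J.

-22500 J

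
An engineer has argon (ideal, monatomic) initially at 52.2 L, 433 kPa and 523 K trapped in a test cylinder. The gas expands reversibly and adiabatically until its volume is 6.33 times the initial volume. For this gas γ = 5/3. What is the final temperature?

Adiabatic: TV^(γ−1) = const ⇒ T₂ = 523×(0.158)^0.667 = 153 K; PV^γ = const ⇒ P₂ = 20.0 kPa.

153 K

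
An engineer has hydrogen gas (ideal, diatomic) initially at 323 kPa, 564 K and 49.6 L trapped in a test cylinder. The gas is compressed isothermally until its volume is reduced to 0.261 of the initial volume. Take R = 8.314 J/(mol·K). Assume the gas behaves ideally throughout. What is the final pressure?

1240 kPa

Isothermal: T stays 564 K; PV = const ⇒ V₂ = 12.9 L, P₂ = 1240 kPa.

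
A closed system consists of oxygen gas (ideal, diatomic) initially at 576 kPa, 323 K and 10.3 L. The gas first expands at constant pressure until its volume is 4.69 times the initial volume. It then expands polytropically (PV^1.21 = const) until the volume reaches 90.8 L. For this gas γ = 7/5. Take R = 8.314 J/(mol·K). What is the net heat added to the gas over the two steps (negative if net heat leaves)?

n = P₁V₁/(RT₁) = 576×10.3/(8.314×323) = 2.21 mol.
Step 1 — Isobaric: P stays 576 kPa; V/T = const ⇒ T₂ = 1510 K, V₂ = 48.3 L.
W = PΔV = 576×(48.3−10.3) kPa·L = 21900 J.
ΔU = nCvΔT = 2.21×20.8×(1510−323) = 54700 J.
Q = ΔU + W = nCpΔT = 76600 J.
State after step 1: P = 576 kPa, V = 48.3 L, T = 1510 K.
Step 2 — Polytropic n=1.21: T₂ = T₁(V₁/V₂)^(n−1) = 1510×(0.532)^0.21 = 1330 K; P₂ = P₁(V₁/V₂)^n = 268 kPa.
W = (P₁V₁−P₂V₂)/(n−1) = (576×48.3−268×90.8)/0.21 = 16400 J.
ΔU = nCvΔT = 2.21×20.8×(1330−1510) = -8630 J.
Q = ΔU + W = 7810 J.
Net over both steps: W = 38300 J, Q = 84400 J, ΔU = 46100 J.

84400 J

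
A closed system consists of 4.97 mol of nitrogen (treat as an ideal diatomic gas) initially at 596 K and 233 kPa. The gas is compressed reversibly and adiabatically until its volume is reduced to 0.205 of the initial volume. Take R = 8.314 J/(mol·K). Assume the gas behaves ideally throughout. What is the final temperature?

1120 K

V₁ = nRT₁/P₁ = 4.97×8.314×596/233 = 106 L.
Adiabatic: TV^(γ−1) = const ⇒ T₂ = 596×(4.88)^0.400 = 1120 K; PV^γ = const ⇒ P₂ = 2140 kPa.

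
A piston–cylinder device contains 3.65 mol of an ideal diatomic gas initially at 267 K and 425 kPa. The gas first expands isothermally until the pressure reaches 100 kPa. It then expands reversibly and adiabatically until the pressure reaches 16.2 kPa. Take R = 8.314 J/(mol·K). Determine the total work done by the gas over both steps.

19900 J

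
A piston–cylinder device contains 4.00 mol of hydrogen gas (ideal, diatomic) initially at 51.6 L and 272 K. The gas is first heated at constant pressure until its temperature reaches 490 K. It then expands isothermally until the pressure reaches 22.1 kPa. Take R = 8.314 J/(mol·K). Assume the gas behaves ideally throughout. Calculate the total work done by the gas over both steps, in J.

P₁ = nRT₁/V₁ = 4.00×8.314×272/51.6 = 175 kPa.
Step 1 — Isobaric: P stays 175 kPa; V/T = const ⇒ T₂ = 490 K, V₂ = 93.0 L.
W = PΔV = 175×(93.0−51.6) kPa·L = 7250 J.
ΔU = nCvΔT = 4.00×20.8×(490−272) = 18100 J.
Q = ΔU + W = nCpΔT = 25400 J.
State after step 1: P = 175 kPa, V = 93.0 L, T = 490 K.
Step 2 — Isothermal: T stays 490 K; PV = const ⇒ V₂ = 737 L, P₂ = 22.1 kPa.
ΔU = 0 (ideal gas, T constant).
W = nRT ln(V₂/V₁) = 4.00×8.314×490×ln(7.93) = 33700 J.
Q = ΔU + W = 33700 J.
Net over both steps: W = 41000 J, Q = 59100 J, ΔU = 18100 J.

41000 J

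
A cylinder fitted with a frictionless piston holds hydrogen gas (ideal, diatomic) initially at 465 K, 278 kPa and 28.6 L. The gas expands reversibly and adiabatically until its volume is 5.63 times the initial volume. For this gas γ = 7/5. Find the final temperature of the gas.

233 K

Adiabatic: TV^(γ−1) = const ⇒ T₂ = 465×(0.178)^0.400 = 233 K; PV^γ = const ⇒ P₂ = 24.7 kPa.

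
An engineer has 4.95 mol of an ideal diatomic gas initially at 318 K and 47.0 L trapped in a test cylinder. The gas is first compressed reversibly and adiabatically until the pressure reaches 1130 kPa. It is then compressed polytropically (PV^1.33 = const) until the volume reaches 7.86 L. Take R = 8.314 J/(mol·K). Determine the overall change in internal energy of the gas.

30600 J

P₁ = nRT₁/V₁ = 4.95×8.314×318/47.0 = 278 kPa.
Step 1 — Adiabatic: T₂/T₁ = (P₂/P₁)^((γ−1)/γ) ⇒ T₂ = 318×(4.06)^0.286 = 475 K; V₂ = 17.3 L.
ΔU = nCvΔT = 4.95×20.8×(475−318) = 16100 J.
Q = 0 for an adiabatic process, so W = −ΔU = -16100 J.
State after step 1: P = 1130 kPa, V = 17.3 L, T = 475 K.
Step 2 — Polytropic n=1.33: T₂ = T₁(V₁/V₂)^(n−1) = 475×(2.20)^0.33 = 615 K; P₂ = P₁(V₁/V₂)^n = 3220 kPa.
W = (P₁V₁−P₂V₂)/(n−1) = (1130×17.3−3220×7.86)/0.33 = -17600 J.
ΔU = nCvΔT = 4.95×20.8×(615−475) = 14500 J.
Q = ΔU + W = -3070 J.
Net over both steps: W = -33700 J, Q = -3070 J, ΔU = 30600 J.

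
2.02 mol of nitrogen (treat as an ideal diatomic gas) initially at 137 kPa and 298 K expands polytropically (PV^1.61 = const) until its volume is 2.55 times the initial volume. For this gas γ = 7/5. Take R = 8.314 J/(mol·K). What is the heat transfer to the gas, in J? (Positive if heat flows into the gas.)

V₁ = nRT₁/P₁ = 2.02×8.314×298/137 = 36.5 L.
Polytropic n=1.61: T₂ = T₁(V₁/V₂)^(n−1) = 298×(0.392)^0.61 = 168 K; P₂ = P₁(V₁/V₂)^n = 30.4 kPa.
W = (P₁V₁−P₂V₂)/(n−1) = (137×36.5−30.4×93.2)/0.61 = 3570 J.
ΔU = nCvΔT = 2.02×20.8×(168−298) = -5440 J.
Q = ΔU + W = -1870 J.

-1870 J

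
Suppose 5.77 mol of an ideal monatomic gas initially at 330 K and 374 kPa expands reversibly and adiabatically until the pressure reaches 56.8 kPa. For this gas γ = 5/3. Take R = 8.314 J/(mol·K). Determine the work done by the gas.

V₁ = nRT₁/P₁ = 5.77×8.314×330/374 = 42.3 L.
Adiabatic: T₂/T₁ = (P₂/P₁)^((γ−1)/γ) ⇒ T₂ = 330×(0.152)^0.400 = 155 K; V₂ = 131 L.
ΔU = nCvΔT = 5.77×12.5×(155−330) = -12600 J.
Q = 0 for an adiabatic process, so W = −ΔU = 12600 J.

12600 J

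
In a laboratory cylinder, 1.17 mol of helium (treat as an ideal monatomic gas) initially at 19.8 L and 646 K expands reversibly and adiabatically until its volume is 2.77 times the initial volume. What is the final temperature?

328 K

P₁ = nRT₁/V₁ = 1.17×8.314×646/19.8 = 317 kPa.
Adiabatic: TV^(γ−1) = const ⇒ T₂ = 646×(0.361)^0.667 = 328 K; PV^γ = const ⇒ P₂ = 58.1 kPa.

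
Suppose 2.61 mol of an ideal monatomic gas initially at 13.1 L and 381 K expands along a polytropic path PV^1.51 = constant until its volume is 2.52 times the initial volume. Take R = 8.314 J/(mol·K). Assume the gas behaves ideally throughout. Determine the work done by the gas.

6090 J

P₁ = nRT₁/V₁ = 2.61×8.314×381/13.1 = 631 kPa.
Polytropic n=1.51: T₂ = T₁(V₁/V₂)^(n−1) = 381×(0.397)^0.51 = 238 K; P₂ = P₁(V₁/V₂)^n = 156 kPa.
W = (P₁V₁−P₂V₂)/(n−1) = (631×13.1−156×33.0)/0.51 = 6090 J.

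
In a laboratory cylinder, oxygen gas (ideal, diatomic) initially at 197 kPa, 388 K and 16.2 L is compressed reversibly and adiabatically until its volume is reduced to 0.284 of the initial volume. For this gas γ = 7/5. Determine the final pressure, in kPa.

Adiabatic: TV^(γ−1) = const ⇒ T₂ = 388×(3.52)^0.400 = 642 K; PV^γ = const ⇒ P₂ = 1150 kPa.

1150 kPa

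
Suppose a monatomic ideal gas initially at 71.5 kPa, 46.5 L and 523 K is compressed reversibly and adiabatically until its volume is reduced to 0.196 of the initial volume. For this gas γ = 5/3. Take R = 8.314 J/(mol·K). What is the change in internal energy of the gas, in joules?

9790 J

n = P₁V₁/(RT₁) = 71.5×46.5/(8.314×523) = 0.765 mol.
Adiabatic: TV^(γ−1) = const ⇒ T₂ = 523×(5.10)^0.667 = 1550 K; PV^γ = const ⇒ P₂ = 1080 kPa.
For an ideal gas ΔU = nCvΔT with Cv = (3/2)R = 12.5 J/(mol·K).
ΔU = 0.765×12.5×(1550−523) = 9790 J.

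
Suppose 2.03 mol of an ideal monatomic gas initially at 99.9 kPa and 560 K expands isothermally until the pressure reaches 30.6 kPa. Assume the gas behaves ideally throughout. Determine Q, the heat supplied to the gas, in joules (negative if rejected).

V₁ = nRT₁/P₁ = 2.03×8.314×560/99.9 = 94.6 L.
Isothermal: T stays 560 K; PV = const ⇒ V₂ = 309 L, P₂ = 30.6 kPa.
ΔU = 0 (ideal gas, T constant).
W = nRT ln(V₂/V₁) = 2.03×8.314×560×ln(3.26) = 11200 J.
Q = ΔU + W = 11200 J.

11200 J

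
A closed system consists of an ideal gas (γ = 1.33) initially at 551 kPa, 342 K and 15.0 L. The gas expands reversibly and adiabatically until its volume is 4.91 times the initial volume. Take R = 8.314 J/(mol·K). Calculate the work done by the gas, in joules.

n = P₁V₁/(RT₁) = 551×15.0/(8.314×342) = 2.91 mol.
Adiabatic: TV^(γ−1) = const ⇒ T₂ = 342×(0.204)^0.330 = 202 K; PV^γ = const ⇒ P₂ = 66.4 kPa.
ΔU = nCvΔT = 2.91×25.2×(202−342) = -10200 J.
Q = 0 for an adiabatic process, so W = −ΔU = 10200 J.

10200 J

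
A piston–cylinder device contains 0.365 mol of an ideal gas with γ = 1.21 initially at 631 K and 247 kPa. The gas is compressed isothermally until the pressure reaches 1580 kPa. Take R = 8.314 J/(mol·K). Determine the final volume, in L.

1.21 L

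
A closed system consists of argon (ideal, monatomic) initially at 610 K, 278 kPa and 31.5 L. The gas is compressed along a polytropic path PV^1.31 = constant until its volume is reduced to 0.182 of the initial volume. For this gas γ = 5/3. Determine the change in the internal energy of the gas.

n = P₁V₁/(RT₁) = 278×31.5/(8.314×610) = 1.73 mol.
Polytropic n=1.31: T₂ = T₁(V₁/V₂)^(n−1) = 610×(5.49)^0.31 = 1030 K; P₂ = P₁(V₁/V₂)^n = 2590 kPa.
For an ideal gas ΔU = nCvΔT with Cv = (3/2)R = 12.5 J/(mol·K).
ΔU = 1.73×12.5×(1030−610) = 9140 J.

9140 J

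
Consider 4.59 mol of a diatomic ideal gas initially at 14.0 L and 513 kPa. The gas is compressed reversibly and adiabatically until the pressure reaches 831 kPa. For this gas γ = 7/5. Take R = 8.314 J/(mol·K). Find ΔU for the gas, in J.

T₁ = P₁V₁/(nR) = 513×14.0/(4.59×8.314) = 188 K.
Adiabatic: T₂/T₁ = (P₂/P₁)^((γ−1)/γ) ⇒ T₂ = 188×(1.62)^0.286 = 216 K; V₂ = 9.92 L.
For an ideal gas ΔU = nCvΔT with Cv = (5/2)R = 20.8 J/(mol·K).
ΔU = 4.59×20.8×(216−188) = 2650 J.

2650 J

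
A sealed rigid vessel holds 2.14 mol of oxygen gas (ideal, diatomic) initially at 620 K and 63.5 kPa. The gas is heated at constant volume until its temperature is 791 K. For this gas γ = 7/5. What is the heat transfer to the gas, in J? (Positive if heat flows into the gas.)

V₁ = nRT₁/P₁ = 2.14×8.314×620/63.5 = 174 L.
Isochoric: V stays 174 L; P/T = const ⇒ T₂ = 791 K, P₂ = 81.0 kPa.
W = 0 (no volume change).
ΔU = nCvΔT = 2.14×20.8×(791−620) = 7610 J.
Q = ΔU = 7610 J.

7610 J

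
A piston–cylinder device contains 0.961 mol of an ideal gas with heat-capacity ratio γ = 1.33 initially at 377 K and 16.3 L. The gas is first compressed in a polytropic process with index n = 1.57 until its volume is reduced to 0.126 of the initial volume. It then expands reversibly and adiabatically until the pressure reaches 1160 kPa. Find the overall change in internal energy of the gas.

P₁ = nRT₁/V₁ = 0.961×8.314×377/16.3 = 185 kPa.
Step 1 — Polytropic n=1.57: T₂ = T₁(V₁/V₂)^(n−1) = 377×(7.94)^0.57 = 1230 K; P₂ = P₁(V₁/V₂)^n = 4780 kPa.
W = (P₁V₁−P₂V₂)/(n−1) = (185×16.3−4780×2.05)/0.57 = -11900 J.
ΔU = nCvΔT = 0.961×25.2×(1230−377) = 20600 J.
Q = ΔU + W = 8670 J.
State after step 1: P = 4780 kPa, V = 2.05 L, T = 1230 K.
Step 2 — Adiabatic: T₂/T₁ = (P₂/P₁)^((γ−1)/γ) ⇒ T₂ = 1230×(0.243)^0.248 = 864 K; V₂ = 5.95 L.
ΔU = nCvΔT = 0.961×25.2×(864−1230) = -8800 J.
Q = 0 for an adiabatic process, so W = −ΔU = 8800 J.
Net over both steps: W = -3120 J, Q = 8670 J, ΔU = 11800 J.

11800 J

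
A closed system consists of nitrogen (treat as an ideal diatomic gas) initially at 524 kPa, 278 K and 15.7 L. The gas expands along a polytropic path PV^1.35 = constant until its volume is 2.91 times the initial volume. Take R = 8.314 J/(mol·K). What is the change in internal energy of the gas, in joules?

n = P₁V₁/(RT₁) = 524×15.7/(8.314×278) = 3.56 mol.
Polytropic n=1.35: T₂ = T₁(V₁/V₂)^(n−1) = 278×(0.344)^0.35 = 191 K; P₂ = P₁(V₁/V₂)^n = 124 kPa.
For an ideal gas ΔU = nCvΔT with Cv = (5/2)R = 20.8 J/(mol·K).
ΔU = 3.56×20.8×(191−278) = -6420 J.

-6420 J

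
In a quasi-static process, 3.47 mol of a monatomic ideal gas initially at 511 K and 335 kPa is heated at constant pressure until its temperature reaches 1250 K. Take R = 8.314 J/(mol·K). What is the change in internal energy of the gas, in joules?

V₁ = nRT₁/P₁ = 3.47×8.314×511/335 = 44.0 L.
Isobaric: P stays 335 kPa; V/T = const ⇒ T₂ = 1250 K, V₂ = 108 L.
For an ideal gas ΔU = nCvΔT with Cv = (3/2)R = 12.5 J/(mol·K).
ΔU = 3.47×12.5×(1250−511) = 32000 J.

32000 J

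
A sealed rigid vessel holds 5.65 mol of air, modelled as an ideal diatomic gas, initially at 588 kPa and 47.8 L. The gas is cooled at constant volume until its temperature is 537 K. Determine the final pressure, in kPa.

T₁ = P₁V₁/(nR) = 588×47.8/(5.65×8.314) = 598 K.
Isochoric: V stays 47.8 L; P/T = const ⇒ T₂ = 537 K, P₂ = 528 kPa.

528 kPa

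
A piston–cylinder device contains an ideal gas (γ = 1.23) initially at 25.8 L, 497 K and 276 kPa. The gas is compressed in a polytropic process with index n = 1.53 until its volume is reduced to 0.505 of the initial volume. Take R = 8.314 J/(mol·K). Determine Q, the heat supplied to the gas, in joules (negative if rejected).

n = P₁V₁/(RT₁) = 276×25.8/(8.314×497) = 1.72 mol.
Polytropic n=1.53: T₂ = T₁(V₁/V₂)^(n−1) = 497×(1.98)^0.53 = 714 K; P₂ = P₁(V₁/V₂)^n = 785 kPa.
W = (P₁V₁−P₂V₂)/(n−1) = (276×25.8−785×13.0)/0.53 = -5860 J.
ΔU = nCvΔT = 1.72×36.1×(714−497) = 13500 J.
Q = ΔU + W = 7650 J.

7650 J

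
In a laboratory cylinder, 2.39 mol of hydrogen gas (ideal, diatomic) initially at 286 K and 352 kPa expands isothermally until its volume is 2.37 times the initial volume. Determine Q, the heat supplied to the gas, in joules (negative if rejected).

4900 J

V₁ = nRT₁/P₁ = 2.39×8.314×286/352 = 16.1 L.
Isothermal: T stays 286 K; PV = const ⇒ V₂ = 38.3 L, P₂ = 149 kPa.
ΔU = 0 (ideal gas, T constant).
W = nRT ln(V₂/V₁) = 2.39×8.314×286×ln(2.37) = 4900 J.
Q = ΔU + W = 4900 J.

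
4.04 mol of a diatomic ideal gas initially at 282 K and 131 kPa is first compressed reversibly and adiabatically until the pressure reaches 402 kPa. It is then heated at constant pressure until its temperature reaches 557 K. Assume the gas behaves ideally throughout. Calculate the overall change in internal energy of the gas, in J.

23100 J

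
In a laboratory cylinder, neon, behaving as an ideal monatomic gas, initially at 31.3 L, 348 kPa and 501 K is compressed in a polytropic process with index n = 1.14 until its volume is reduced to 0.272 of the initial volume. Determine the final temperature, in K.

601 K

Polytropic n=1.14: T₂ = T₁(V₁/V₂)^(n−1) = 501×(3.68)^0.14 = 601 K; P₂ = P₁(V₁/V₂)^n = 1540 kPa.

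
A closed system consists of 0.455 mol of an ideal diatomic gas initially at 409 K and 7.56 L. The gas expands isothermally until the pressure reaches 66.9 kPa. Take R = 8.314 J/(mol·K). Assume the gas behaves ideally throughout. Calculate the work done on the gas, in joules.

-1730 J

P₁ = nRT₁/V₁ = 0.455×8.314×409/7.56 = 205 kPa.
Isothermal: T stays 409 K; PV = const ⇒ V₂ = 23.1 L, P₂ = 66.9 kPa.
W = nRT ln(V₂/V₁) = 0.455×8.314×409×ln(3.06) = 1730 J.
Work done on the gas = −W_by = -1730 J.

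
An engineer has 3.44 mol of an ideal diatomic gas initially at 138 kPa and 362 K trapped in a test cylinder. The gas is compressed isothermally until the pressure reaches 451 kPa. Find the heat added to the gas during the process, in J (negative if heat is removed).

V₁ = nRT₁/P₁ = 3.44×8.314×362/138 = 75.0 L.
Isothermal: T stays 362 K; PV = const ⇒ V₂ = 23.0 L, P₂ = 451 kPa.
ΔU = 0 (ideal gas, T constant).
W = nRT ln(V₂/V₁) = 3.44×8.314×362×ln(0.306) = -12300 J.
Q = ΔU + W = -12300 J.

-12300 J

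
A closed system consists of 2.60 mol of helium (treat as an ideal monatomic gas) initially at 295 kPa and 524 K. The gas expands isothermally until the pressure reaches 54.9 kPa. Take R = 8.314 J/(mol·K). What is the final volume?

V₁ = nRT₁/P₁ = 2.60×8.314×524/295 = 38.4 L.
Isothermal: T stays 524 K; PV = const ⇒ V₂ = 206 L, P₂ = 54.9 kPa.

206 L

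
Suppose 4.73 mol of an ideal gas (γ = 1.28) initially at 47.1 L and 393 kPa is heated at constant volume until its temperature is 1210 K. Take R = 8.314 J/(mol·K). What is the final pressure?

T₁ = P₁V₁/(nR) = 393×47.1/(4.73×8.314) = 471 K.
Isochoric: V stays 47.1 L; P/T = const ⇒ T₂ = 1210 K, P₂ = 1010 kPa.

1010 kPa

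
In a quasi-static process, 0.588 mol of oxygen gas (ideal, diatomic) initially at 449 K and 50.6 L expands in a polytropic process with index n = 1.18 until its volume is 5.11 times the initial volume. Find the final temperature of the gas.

335 K

P₁ = nRT₁/V₁ = 0.588×8.314×449/50.6 = 43.4 kPa.
Polytropic n=1.18: T₂ = T₁(V₁/V₂)^(n−1) = 449×(0.196)^0.18 = 335 K; P₂ = P₁(V₁/V₂)^n = 6.33 kPa.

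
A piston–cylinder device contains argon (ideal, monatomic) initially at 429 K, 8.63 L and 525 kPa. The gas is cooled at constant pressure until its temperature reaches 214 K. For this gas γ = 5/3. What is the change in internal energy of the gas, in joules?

n = P₁V₁/(RT₁) = 525×8.63/(8.314×429) = 1.27 mol.
Isobaric: P stays 525 kPa; V/T = const ⇒ T₂ = 214 K, V₂ = 4.30 L.
For an ideal gas ΔU = nCvΔT with Cv = (3/2)R = 12.5 J/(mol·K).
ΔU = 1.27×12.5×(214−429) = -3410 J.

-3410 J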